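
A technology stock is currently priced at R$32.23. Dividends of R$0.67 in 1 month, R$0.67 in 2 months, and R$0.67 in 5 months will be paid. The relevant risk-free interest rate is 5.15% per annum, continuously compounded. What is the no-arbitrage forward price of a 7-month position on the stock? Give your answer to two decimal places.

PV(dividends) I = 0.67·e^(−0.0515·1/12) + 0.67·e^(−0.0515·2/12) + 0.67·e^(−0.0515·5/12)
I = 0.6671 + 0.6643 + 0.6558 = 1.9872
F = (S − I)·e^(rT) = (32.23 − 1.9872) · e^(0.0515·7/12)
= 30.2428 · e^0.030042 = 30.2428 × 1.030498 = R$31.17

R$31.17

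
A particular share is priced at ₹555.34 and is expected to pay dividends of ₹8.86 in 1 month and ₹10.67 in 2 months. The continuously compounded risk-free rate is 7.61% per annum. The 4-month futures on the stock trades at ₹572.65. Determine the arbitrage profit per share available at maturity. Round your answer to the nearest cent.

₹22.88 per share

PV(dividends) I = 8.86·e^(−0.0761·1/12) + 10.67·e^(−0.0761·2/12) = 19.3395
Fair futures F* = (S − I)·e^(rT) = (555.34 − 19.3395)·e^0.025367 = 536.0005 × 1.025691 = 549.7709
Market ₹572.65 > fair 549.7709: forward overpriced → cash-and-carry (borrow at r, buy the stock and collect the dividends, short the forward).
Profit at T = |F_mkt − F*| = |572.65 − 549.7709| = ₹22.88 per share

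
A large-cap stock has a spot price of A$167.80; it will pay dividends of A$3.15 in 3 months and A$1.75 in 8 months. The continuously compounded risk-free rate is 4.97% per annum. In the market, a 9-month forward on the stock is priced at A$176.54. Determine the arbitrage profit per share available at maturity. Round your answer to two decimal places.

PV(dividends) I = 3.15·e^(−0.0497·3/12) + 1.75·e^(−0.0497·8/12) = 4.8041
Fair forward F* = (S − I)·e^(rT) = (167.80 − 4.8041)·e^0.037275 = 162.9959 × 1.037978 = 169.1862
Market A$176.54 > fair 169.1862: forward overpriced → cash-and-carry (borrow at r, buy the stock and collect the dividends, short the forward).
Profit at T = |F_mkt − F*| = |176.54 − 169.1862| = A$7.35 per share

A$7.35 per share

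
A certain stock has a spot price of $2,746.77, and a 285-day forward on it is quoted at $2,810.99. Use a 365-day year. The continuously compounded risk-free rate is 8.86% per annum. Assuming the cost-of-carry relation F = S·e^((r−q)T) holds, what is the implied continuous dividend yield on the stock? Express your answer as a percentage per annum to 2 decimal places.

From F = S·e^((r−q)T): (r − q) = ln(F/S)/T
ln(2810.99/2746.77) = ln(1.023380) = 0.023111
(r − q) = 0.023111 / (285/365) = 0.029598
q = r − ln(F/S)/T = 0.0886 − 0.029598 = 0.059002
q = 5.90%

5.90%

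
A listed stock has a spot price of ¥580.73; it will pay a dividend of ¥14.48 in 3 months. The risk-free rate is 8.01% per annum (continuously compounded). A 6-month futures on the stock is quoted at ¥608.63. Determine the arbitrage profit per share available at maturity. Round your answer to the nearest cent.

¥18.94 per share

PV(dividends) I = 14.48·e^(−0.0801·3/12) = 14.1929
Fair futures F* = (S − I)·e^(rT) = (580.73 − 14.1929)·e^0.040050 = 566.5371 × 1.040863 = 589.6875
Market ¥608.63 > fair 589.6875: forward overpriced → cash-and-carry (borrow at r, buy the stock and collect the dividends, short the forward).
Profit at T = |F_mkt − F*| = |608.63 − 589.6875| = ¥18.94 per share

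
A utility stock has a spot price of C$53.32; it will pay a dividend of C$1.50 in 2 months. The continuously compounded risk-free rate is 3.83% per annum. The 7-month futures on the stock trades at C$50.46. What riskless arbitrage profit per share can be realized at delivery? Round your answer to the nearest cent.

PV(dividends) I = 1.50·e^(−0.0383·2/12) = 1.4905
Fair futures F* = (S − I)·e^(rT) = (53.32 − 1.4905)·e^0.022342 = 51.8295 × 1.022593 = 53.0005
Market C$50.46 < fair 53.0005: forward underpriced → reverse cash-and-carry (short the stock, invest proceeds at r, pay the dividends, go long the forward).
Profit at T = |F_mkt − F*| = |50.46 − 53.0005| = C$2.54 per share

C$2.54 per share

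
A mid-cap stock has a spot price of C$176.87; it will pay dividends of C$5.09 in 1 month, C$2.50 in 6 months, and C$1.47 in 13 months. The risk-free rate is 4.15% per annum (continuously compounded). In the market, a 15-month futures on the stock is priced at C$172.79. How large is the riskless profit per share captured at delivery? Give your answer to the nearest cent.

C$4.10 per share

PV(dividends) I = 5.09·e^(−0.0415·1/12) + 2.50·e^(−0.0415·6/12) + 1.47·e^(−0.0415·13/12) = 8.9265
Fair futures F* = (S − I)·e^(rT) = (176.87 − 8.9265)·e^0.051875 = 167.9435 × 1.053244 = 176.8855
Market C$172.79 < fair 176.8855: forward underpriced → reverse cash-and-carry (short the stock, invest proceeds at r, pay the dividends, go long the forward).
Profit at T = |F_mkt − F*| = |172.79 − 176.8855| = C$4.10 per share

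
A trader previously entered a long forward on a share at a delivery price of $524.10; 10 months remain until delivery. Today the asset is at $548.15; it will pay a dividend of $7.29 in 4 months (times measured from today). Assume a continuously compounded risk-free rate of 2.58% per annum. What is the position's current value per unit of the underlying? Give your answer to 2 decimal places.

$27.97

PV(remaining dividends) I = 7.29·e^(−0.0258·4/12) = 7.2276
Current forward F = (S − I)·e^(rT) = (548.15 − 7.2276)·e^(0.0258·10/12) = 540.9224 × 1.021733 = 552.6783
Value (long) = (F − K)·e^(−rT) = (552.6783 − 524.10) × 0.978729 = 27.9704
Value = $27.97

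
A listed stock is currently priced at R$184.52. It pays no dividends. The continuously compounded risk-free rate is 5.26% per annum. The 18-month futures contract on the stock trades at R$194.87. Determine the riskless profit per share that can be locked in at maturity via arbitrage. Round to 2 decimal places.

Fair futures: F* = S·e^(carry·T), with carry = r = 0.0526
F* = 184.52 · e^(0.0526 × 18/12) = 184.52 · e^0.078900 = 184.52 × 1.082096 = R$199.6684
Market R$194.87 < fair R$199.6684: forward underpriced → reverse cash-and-carry (short spot, go long the forward).
At maturity, profit = |F_mkt − F*| = |194.87 − 199.6684| = R$4.80 per share

R$4.80 per share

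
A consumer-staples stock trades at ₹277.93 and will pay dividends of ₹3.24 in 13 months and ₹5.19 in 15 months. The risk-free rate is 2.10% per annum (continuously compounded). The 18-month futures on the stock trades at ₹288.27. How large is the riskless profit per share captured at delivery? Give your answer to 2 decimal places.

₹9.93 per share

PV(dividends) I = 3.24·e^(−0.0210·13/12) + 5.19·e^(−0.0210·15/12) = 8.2227
Fair futures F* = (S − I)·e^(rT) = (277.93 − 8.2227)·e^0.031500 = 269.7073 × 1.032001 = 278.3382
Market ₹288.27 > fair 278.3382: forward overpriced → cash-and-carry (borrow at r, buy the stock and collect the dividends, short the forward).
Profit at T = |F_mkt − F*| = |288.27 − 278.3382| = ₹9.93 per share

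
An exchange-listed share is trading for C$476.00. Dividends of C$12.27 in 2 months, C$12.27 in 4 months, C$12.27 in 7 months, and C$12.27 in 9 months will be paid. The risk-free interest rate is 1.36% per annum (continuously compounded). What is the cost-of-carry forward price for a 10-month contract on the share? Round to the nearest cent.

PV(dividends) I = 12.27·e^(−0.0136·2/12) + 12.27·e^(−0.0136·4/12) + 12.27·e^(−0.0136·7/12) + 12.27·e^(−0.0136·9/12)
I = 12.2422 + 12.2145 + 12.1730 + 12.1455 = 48.7752
F = (S − I)·e^(rT) = (476.00 − 48.7752) · e^(0.0136·10/12)
= 427.2248 · e^0.011333 = 427.2248 × 1.011397 = C$432.09

C$432.09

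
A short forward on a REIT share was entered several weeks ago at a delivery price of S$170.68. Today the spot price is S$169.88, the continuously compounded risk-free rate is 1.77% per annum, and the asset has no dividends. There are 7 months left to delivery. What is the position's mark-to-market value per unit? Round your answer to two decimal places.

-S$0.95

Current fair forward for the remaining 7 months: F = S·e^(r·T), r = 0.0177
F = 169.88 · e^(0.0177 × 7/12) = 169.88 × 1.010378 = 171.6430
Value of long forward = (F − K)·e^(−rT) = (171.6430 − 170.68) · e^(−0.0177·7/12)
= 0.9630 × 0.989728 = 0.95
Short position value = −(long value) = -S$0.95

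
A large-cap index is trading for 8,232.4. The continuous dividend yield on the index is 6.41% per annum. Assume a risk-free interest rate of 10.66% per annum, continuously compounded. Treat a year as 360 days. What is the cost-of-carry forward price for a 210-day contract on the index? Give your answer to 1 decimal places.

8,439.0

F = S·e^((r − q)T) = 8232.4 · e^((0.1066 − 0.0641) × 210/360)
= 8232.4 · e^0.024792 = 8232.4 × 1.025102
F = 8,439.0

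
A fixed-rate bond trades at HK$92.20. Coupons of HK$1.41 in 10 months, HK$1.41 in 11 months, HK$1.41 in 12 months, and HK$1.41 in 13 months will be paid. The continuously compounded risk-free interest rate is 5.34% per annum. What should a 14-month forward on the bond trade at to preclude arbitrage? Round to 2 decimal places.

PV(coupons) I = 1.41·e^(−0.0534·10/12) + 1.41·e^(−0.0534·11/12) + 1.41·e^(−0.0534·12/12) + 1.41·e^(−0.0534·13/12)
I = 1.3486 + 1.3426 + 1.3367 + 1.3307 = 5.3586
F = (S − I)·e^(rT) = (92.20 − 5.3586) · e^(0.0534·14/12)
= 86.8414 · e^0.062300 = 86.8414 × 1.064282 = HK$92.42

HK$92.42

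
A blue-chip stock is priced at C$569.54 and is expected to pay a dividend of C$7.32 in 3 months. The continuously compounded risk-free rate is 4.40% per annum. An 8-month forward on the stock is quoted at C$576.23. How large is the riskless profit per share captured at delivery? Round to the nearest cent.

PV(dividends) I = 7.32·e^(−0.0440·3/12) = 7.2399
Fair forward F* = (S − I)·e^(rT) = (569.54 − 7.2399)·e^0.029333 = 562.3001 × 1.029767 = 579.0381
Market C$576.23 < fair 579.0381: forward underpriced → reverse cash-and-carry (short the stock, invest proceeds at r, pay the dividends, go long the forward).
Profit at T = |F_mkt − F*| = |576.23 − 579.0381| = C$2.81 per share

C$2.81 per share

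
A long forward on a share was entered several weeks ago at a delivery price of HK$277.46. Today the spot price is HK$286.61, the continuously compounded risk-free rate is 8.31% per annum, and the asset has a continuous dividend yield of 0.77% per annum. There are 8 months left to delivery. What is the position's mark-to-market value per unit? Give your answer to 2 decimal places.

HK$22.64

Current fair forward for the remaining 8 months: F = S·e^((r − q)·T), (r − q) = 0.0831 − 0.0077 = 0.0754
F = 286.61 · e^(0.0754 × 8/12) = 286.61 × 1.051551 = 301.3850
Value of long forward = (F − K)·e^(−rT) = (301.3850 − 277.46) · e^(−0.0831·8/12)
= 23.9250 × 0.946107 = 22.64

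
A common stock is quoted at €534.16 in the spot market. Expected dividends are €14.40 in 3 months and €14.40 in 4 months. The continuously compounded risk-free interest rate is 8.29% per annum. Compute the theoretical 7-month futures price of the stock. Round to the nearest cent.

€531.12

PV(dividends) I = 14.40·e^(−0.0829·3/12) + 14.40·e^(−0.0829·4/12)
I = 14.1046 + 14.0075 = 28.1121
F = (S − I)·e^(rT) = (534.16 − 28.1121) · e^(0.0829·7/12)
= 506.0479 · e^0.048358 = 506.0479 × 1.049546 = €531.12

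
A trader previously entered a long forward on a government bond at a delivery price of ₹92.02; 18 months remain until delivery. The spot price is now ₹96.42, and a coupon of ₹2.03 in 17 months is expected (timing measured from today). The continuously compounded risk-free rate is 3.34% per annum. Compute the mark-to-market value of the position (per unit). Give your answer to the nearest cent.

₹6.96

PV(remaining coupons) I = 2.03·e^(−0.0334·17/12) = 1.9362
Current forward F = (S − I)·e^(rT) = (96.42 − 1.9362)·e^(0.0334·18/12) = 94.4838 × 1.051376 = 99.3380
Value (long) = (F − K)·e^(−rT) = (99.3380 − 92.02) × 0.951134 = 6.9604
Value = ₹6.96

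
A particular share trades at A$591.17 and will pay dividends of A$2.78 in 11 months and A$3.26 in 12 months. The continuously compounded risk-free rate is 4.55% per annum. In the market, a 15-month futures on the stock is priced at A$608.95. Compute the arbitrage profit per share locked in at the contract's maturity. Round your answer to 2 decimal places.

PV(dividends) I = 2.78·e^(−0.0455·11/12) + 3.26·e^(−0.0455·12/12) = 5.7814
Fair futures F* = (S − I)·e^(rT) = (591.17 − 5.7814)·e^0.056875 = 585.3886 × 1.058523 = 619.6473
Market A$608.95 < fair 619.6473: forward underpriced → reverse cash-and-carry (short the stock, invest proceeds at r, pay the dividends, go long the forward).
Profit at T = |F_mkt − F*| = |608.95 − 619.6473| = A$10.70 per share

A$10.70 per share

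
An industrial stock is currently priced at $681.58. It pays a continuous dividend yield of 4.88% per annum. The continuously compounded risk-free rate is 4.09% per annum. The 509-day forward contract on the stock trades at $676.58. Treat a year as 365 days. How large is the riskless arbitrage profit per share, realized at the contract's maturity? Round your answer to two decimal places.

Fair forward: F* = S·e^(carry·T), with carry = (r − q) = 0.0409 − 0.0488 = -0.0079
F* = 681.58 · e^(-0.0079 × 509/365) = 681.58 · e^-0.011017 = 681.58 × 0.989043 = $674.1119
Market $676.58 > fair $674.1119: forward overpriced → cash-and-carry (buy spot, short the forward).
At maturity, profit = |F_mkt − F*| = |676.58 − 674.1119| = $2.47 per share

$2.47 per share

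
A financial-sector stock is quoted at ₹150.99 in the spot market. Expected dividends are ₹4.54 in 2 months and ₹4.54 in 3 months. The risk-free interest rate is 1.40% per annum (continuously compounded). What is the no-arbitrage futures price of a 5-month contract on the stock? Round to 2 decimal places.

₹142.77

PV(dividends) I = 4.54·e^(−0.0140·2/12) + 4.54·e^(−0.0140·3/12)
I = 4.5294 + 4.5241 = 9.0535
F = (S − I)·e^(rT) = (150.99 − 9.0535) · e^(0.0140·5/12)
= 141.9365 · e^0.005833 = 141.9365 × 1.005850 = ₹142.77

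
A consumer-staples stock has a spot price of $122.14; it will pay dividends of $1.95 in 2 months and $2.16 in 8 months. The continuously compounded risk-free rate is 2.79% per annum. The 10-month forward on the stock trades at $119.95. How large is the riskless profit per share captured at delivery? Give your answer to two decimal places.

$0.91 per share

PV(dividends) I = 1.95·e^(−0.0279·2/12) + 2.16·e^(−0.0279·8/12) = 4.0611
Fair forward F* = (S − I)·e^(rT) = (122.14 − 4.0611)·e^0.023250 = 118.0789 × 1.023522 = 120.8564
Market $119.95 < fair 120.8564: forward underpriced → reverse cash-and-carry (short the stock, invest proceeds at r, pay the dividends, go long the forward).
Profit at T = |F_mkt − F*| = |119.95 − 120.8564| = $0.91 per share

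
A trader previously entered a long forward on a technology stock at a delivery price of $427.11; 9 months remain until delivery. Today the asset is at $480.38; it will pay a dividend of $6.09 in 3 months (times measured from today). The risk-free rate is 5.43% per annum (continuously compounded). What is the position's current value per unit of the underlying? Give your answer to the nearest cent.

$64.31

PV(remaining dividends) I = 6.09·e^(−0.0543·3/12) = 6.0079
Current forward F = (S − I)·e^(rT) = (480.38 − 6.0079)·e^(0.0543·9/12) = 474.3721 × 1.041566 = 494.0899
Value (long) = (F − K)·e^(−rT) = (494.0899 − 427.11) × 0.960093 = 64.3069
Value = $64.31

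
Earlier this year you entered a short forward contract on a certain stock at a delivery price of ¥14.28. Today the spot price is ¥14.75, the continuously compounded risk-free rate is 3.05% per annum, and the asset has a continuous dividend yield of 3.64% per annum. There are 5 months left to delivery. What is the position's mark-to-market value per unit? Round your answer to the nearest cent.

Current fair forward for the remaining 5 months: F = S·e^((r − q)·T), (r − q) = 0.0305 − 0.0364 = -0.0059
F = 14.75 · e^(-0.0059 × 5/12) = 14.75 × 0.997545 = 14.7138
Value of long forward = (F − K)·e^(−rT) = (14.7138 − 14.28) · e^(−0.0305·5/12)
= 0.4338 × 0.987372 = 0.43
Short position value = −(long value) = -¥0.43

-¥0.43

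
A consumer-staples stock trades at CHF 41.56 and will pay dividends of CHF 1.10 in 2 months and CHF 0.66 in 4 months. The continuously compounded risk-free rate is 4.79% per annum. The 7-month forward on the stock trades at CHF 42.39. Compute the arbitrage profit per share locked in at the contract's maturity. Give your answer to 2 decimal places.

CHF 1.44 per share

PV(dividends) I = 1.10·e^(−0.0479·2/12) + 0.66·e^(−0.0479·4/12) = 1.7408
Fair forward F* = (S − I)·e^(rT) = (41.56 − 1.7408)·e^0.027942 = 39.8192 × 1.028336 = 40.9475
Market CHF 42.39 > fair 40.9475: forward overpriced → cash-and-carry (borrow at r, buy the stock and collect the dividends, short the forward).
Profit at T = |F_mkt − F*| = |42.39 − 40.9475| = CHF 1.44 per share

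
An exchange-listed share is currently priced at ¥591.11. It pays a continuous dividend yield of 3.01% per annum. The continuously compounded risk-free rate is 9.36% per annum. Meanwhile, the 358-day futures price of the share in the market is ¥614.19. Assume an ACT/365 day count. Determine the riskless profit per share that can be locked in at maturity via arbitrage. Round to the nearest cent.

¥14.91 per share

Fair futures: F* = S·e^(carry·T), with carry = (r − q) = 0.0936 − 0.0301 = 0.0635
F* = 591.11 · e^(0.0635 × 358/365) = 591.11 · e^0.062282 = 591.11 × 1.064262 = ¥629.0959
Market ¥614.19 < fair ¥629.0959: forward underpriced → reverse cash-and-carry (short spot, go long the forward).
At maturity, profit = |F_mkt − F*| = |614.19 − 629.0959| = ¥14.91 per share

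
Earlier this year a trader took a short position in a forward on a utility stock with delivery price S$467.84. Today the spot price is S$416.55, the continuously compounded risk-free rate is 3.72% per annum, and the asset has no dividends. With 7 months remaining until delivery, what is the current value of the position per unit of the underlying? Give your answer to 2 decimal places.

Current fair forward for the remaining 7 months: F = S·e^(r·T), r = 0.0372
F = 416.55 · e^(0.0372 × 7/12) = 416.55 × 1.021937 = 425.6879
Value of long forward = (F − K)·e^(−rT) = (425.6879 − 467.84) · e^(−0.0372·7/12)
= -42.1521 × 0.978534 = -41.25
Short position value = −(long value) = S$41.25

S$41.25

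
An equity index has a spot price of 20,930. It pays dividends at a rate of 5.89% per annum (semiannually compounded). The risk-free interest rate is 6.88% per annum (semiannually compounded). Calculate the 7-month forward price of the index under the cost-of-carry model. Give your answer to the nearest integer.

F = S · (1+r/2)^(2T) / (1+q/2)^(2T)
= 20930 × 1.040247 / 1.034442 = 20930 × 1.005612
F = 21,047

21,047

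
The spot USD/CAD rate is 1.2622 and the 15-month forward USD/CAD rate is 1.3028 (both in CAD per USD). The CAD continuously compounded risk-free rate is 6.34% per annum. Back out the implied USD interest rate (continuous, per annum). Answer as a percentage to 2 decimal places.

3.81%

F = S·e^((r_CAD − r_USD)T) ⇒ r_USD = r_CAD − ln(F/S)/T
ln(1.3028/1.2622) = 0.031660; /(15/12) = 0.025328
r_USD = 0.0634 − 0.025328 = 0.038072
r_USD = 3.81%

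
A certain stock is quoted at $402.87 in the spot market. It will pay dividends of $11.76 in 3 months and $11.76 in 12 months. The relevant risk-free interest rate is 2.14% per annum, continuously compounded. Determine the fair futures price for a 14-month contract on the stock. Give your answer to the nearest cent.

$389.26

PV(dividends) I = 11.76·e^(−0.0214·3/12) + 11.76·e^(−0.0214·12/12)
I = 11.6973 + 11.5110 = 23.2083
F = (S − I)·e^(rT) = (402.87 − 23.2083) · e^(0.0214·14/12)
= 379.6617 · e^0.024967 = 379.6617 × 1.025281 = $389.26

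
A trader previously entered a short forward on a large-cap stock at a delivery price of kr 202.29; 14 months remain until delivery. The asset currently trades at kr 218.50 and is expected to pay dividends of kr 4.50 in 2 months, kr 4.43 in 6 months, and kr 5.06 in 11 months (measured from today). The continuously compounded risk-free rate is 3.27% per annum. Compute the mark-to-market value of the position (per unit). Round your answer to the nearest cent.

-kr 10.04

PV(remaining dividends) I = 4.50·e^(−0.0327·2/12) + 4.43·e^(−0.0327·6/12) + 5.06·e^(−0.0327·11/12) = 13.7443
Current forward F = (S − I)·e^(rT) = (218.50 − 13.7443)·e^(0.0327·14/12) = 204.7557 × 1.038887 = 212.7180
Value (long) = (F − K)·e^(−rT) = (212.7180 − 202.29) × 0.962569 = 10.0377
Short position value = −(long value) = -kr 10.04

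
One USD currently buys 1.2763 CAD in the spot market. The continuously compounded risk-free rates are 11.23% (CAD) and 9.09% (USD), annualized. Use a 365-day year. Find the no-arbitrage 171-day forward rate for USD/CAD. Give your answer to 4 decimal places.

1.2892

F = S·e^((r_CAD − r_USD)T) = 1.2763 · e^((0.1123 − 0.0909) × 171/365)
= 1.2763 · e^0.010026 = 1.2763 × 1.010076
F = 1.2892 CAD per USD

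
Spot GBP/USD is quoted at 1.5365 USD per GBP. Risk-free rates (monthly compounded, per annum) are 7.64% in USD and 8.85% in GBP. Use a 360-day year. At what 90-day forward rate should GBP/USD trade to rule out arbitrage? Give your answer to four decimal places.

By covered interest parity, F = S · (1+r_USD/12)^(12T) / (1+r_GBP/12)^(12T)
= 1.5365 × 1.019222 / 1.022289 = 1.5365 × 0.997000
F = 1.5319 USD per GBP

1.5319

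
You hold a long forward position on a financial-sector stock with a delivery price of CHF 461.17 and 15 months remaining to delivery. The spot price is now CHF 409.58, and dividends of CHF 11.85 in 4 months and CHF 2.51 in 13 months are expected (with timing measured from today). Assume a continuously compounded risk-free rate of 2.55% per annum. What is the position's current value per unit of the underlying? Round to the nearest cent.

-CHF 51.31

PV(remaining dividends) I = 11.85·e^(−0.0255·4/12) + 2.51·e^(−0.0255·13/12) = 14.1913
Current forward F = (S − I)·e^(rT) = (409.58 − 14.1913)·e^(0.0255·15/12) = 395.3887 × 1.032388 = 408.1945
Value (long) = (F − K)·e^(−rT) = (408.1945 − 461.17) × 0.968628 = -51.3136
Value = -CHF 51.31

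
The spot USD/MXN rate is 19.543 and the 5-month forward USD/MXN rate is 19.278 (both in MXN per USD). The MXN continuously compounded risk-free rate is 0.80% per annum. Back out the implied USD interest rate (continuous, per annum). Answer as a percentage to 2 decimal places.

F = S·e^((r_MXN − r_USD)T) ⇒ r_USD = r_MXN − ln(F/S)/T
ln(19.278/19.543) = -0.013653; /(5/12) = -0.032767
r_USD = 0.0080 + 0.032767 = 0.040767
r_USD = 4.08%

4.08%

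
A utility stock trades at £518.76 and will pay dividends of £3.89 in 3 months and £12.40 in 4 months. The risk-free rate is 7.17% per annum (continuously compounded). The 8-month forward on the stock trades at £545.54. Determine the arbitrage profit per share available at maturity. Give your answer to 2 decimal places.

PV(dividends) I = 3.89·e^(−0.0717·3/12) + 12.40·e^(−0.0717·4/12) = 15.9280
Fair forward F* = (S − I)·e^(rT) = (518.76 − 15.9280)·e^0.047800 = 502.8320 × 1.048961 = 527.4512
Market £545.54 > fair 527.4512: forward overpriced → cash-and-carry (borrow at r, buy the stock and collect the dividends, short the forward).
Profit at T = |F_mkt − F*| = |545.54 − 527.4512| = £18.09 per share

£18.09 per share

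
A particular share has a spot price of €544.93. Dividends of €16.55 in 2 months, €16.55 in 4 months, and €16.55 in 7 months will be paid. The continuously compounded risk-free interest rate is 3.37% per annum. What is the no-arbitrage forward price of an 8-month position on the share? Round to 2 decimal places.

€507.15

PV(dividends) I = 16.55·e^(−0.0337·2/12) + 16.55·e^(−0.0337·4/12) + 16.55·e^(−0.0337·7/12)
I = 16.4573 + 16.3651 + 16.2278 = 49.0502
F = (S − I)·e^(rT) = (544.93 − 49.0502) · e^(0.0337·8/12)
= 495.8798 · e^0.022467 = 495.8798 × 1.022721 = €507.15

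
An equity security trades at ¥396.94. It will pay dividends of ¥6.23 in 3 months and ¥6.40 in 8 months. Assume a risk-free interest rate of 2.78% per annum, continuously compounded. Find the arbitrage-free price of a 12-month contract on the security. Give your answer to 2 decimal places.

PV(dividends) I = 6.23·e^(−0.0278·3/12) + 6.40·e^(−0.0278·8/12)
I = 6.1869 + 6.2825 = 12.4694
F = (S − I)·e^(rT) = (396.94 − 12.4694) · e^(0.0278·12/12)
= 384.4706 · e^0.027800 = 384.4706 × 1.028190 = ¥395.31

¥395.31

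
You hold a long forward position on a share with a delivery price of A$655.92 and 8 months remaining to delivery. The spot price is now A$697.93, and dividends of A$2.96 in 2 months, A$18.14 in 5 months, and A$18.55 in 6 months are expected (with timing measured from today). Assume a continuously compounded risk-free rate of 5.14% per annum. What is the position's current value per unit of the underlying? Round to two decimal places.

PV(remaining dividends) I = 2.96·e^(−0.0514·2/12) + 18.14·e^(−0.0514·5/12) + 18.55·e^(−0.0514·6/12) = 38.7697
Current forward F = (S − I)·e^(rT) = (697.93 − 38.7697)·e^(0.0514·8/12) = 659.1603 × 1.034861 = 682.1393
Value (long) = (F − K)·e^(−rT) = (682.1393 − 655.92) × 0.966314 = 25.3361
Value = A$25.34

A$25.34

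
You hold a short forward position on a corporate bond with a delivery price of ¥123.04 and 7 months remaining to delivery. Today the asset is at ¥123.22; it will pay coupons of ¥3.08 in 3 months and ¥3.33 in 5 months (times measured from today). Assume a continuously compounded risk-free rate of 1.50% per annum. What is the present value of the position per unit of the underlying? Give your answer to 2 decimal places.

PV(remaining coupons) I = 3.08·e^(−0.0150·3/12) + 3.33·e^(−0.0150·5/12) = 6.3777
Current forward F = (S − I)·e^(rT) = (123.22 − 6.3777)·e^(0.0150·7/12) = 116.8423 × 1.008788 = 117.8691
Value (long) = (F − K)·e^(−rT) = (117.8691 − 123.04) × 0.991288 = -5.1259
Short position value = −(long value) = ¥5.13

¥5.13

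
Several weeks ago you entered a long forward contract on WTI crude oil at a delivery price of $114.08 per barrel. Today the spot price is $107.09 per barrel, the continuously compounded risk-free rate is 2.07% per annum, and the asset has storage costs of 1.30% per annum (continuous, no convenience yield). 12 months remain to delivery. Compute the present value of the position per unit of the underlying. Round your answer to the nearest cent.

Current fair forward for the remaining 12 months: F = S·e^((r + u)·T), (r + u) = 0.0207 + 0.0130 = 0.0337
F = 107.09 · e^(0.0337 × 12/12) = 107.09 × 1.034274 = 110.7604
Value of long forward = (F − K)·e^(−rT) = (110.7604 − 114.08) · e^(−0.0207·12/12)
= -3.3196 × 0.979513 = -3.25

-$3.25 per barrel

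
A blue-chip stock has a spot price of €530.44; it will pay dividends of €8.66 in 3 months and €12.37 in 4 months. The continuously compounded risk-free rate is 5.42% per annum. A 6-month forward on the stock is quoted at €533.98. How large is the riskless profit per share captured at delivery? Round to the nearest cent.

€10.23 per share

PV(dividends) I = 8.66·e^(−0.0542·3/12) + 12.37·e^(−0.0542·4/12) = 20.6920
Fair forward F* = (S − I)·e^(rT) = (530.44 − 20.6920)·e^0.027100 = 509.7480 × 1.027471 = 523.7513
Market €533.98 > fair 523.7513: forward overpriced → cash-and-carry (borrow at r, buy the stock and collect the dividends, short the forward).
Profit at T = |F_mkt − F*| = |533.98 − 523.7513| = €10.23 per share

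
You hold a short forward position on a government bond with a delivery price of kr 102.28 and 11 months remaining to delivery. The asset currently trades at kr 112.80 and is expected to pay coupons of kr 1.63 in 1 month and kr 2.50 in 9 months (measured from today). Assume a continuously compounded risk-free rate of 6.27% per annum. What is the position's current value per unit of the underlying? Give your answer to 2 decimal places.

-kr 12.23

PV(remaining coupons) I = 1.63·e^(−0.0627·1/12) + 2.50·e^(−0.0627·9/12) = 4.0067
Current forward F = (S − I)·e^(rT) = (112.80 − 4.0067)·e^(0.0627·11/12) = 108.7933 × 1.059159 = 115.2294
Value (long) = (F − K)·e^(−rT) = (115.2294 − 102.28) × 0.944145 = 12.2261
Short position value = −(long value) = -kr 12.23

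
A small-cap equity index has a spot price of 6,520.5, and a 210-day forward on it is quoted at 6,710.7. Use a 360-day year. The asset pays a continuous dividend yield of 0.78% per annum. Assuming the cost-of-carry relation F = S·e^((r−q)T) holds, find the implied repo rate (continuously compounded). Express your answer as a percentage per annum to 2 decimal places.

5.71%

From F = S·e^((r−q)T): (r − q) = ln(F/S)/T
ln(6710.7/6520.5) = ln(1.029170) = 0.028753
(r − q) = 0.028753 / (210/360) = 0.049291
r = ln(F/S)/T + q = 0.049291 + 0.0078 = 0.057091
r = 5.71%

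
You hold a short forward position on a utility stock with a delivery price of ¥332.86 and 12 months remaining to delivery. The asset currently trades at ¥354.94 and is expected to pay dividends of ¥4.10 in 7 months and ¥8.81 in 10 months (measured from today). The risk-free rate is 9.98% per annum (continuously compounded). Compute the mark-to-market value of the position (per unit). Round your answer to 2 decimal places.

PV(remaining dividends) I = 4.10·e^(−0.0998·7/12) + 8.81·e^(−0.0998·10/12) = 11.9751
Current forward F = (S − I)·e^(rT) = (354.94 − 11.9751)·e^(0.0998·12/12) = 342.9649 × 1.104950 = 378.9591
Value (long) = (F − K)·e^(−rT) = (378.9591 − 332.86) × 0.905018 = 41.7205
Short position value = −(long value) = -¥41.72

-¥41.72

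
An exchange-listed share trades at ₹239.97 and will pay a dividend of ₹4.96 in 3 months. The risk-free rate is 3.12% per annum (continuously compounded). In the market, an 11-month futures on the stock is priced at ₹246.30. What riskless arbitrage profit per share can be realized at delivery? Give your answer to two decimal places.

₹4.43 per share

PV(dividends) I = 4.96·e^(−0.0312·3/12) = 4.9215
Fair futures F* = (S − I)·e^(rT) = (239.97 − 4.9215)·e^0.028600 = 235.0485 × 1.029013 = 241.8680
Market ₹246.30 > fair 241.8680: forward overpriced → cash-and-carry (borrow at r, buy the stock and collect the dividends, short the forward).
Profit at T = |F_mkt − F*| = |246.30 − 241.8680| = ₹4.43 per share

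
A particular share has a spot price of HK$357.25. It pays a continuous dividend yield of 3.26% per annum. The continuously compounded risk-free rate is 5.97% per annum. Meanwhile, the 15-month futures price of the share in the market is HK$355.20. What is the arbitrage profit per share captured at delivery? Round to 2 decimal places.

HK$14.36 per share

Fair futures: F* = S·e^(carry·T), with carry = (r − q) = 0.0597 − 0.0326 = 0.0271
F* = 357.25 · e^(0.0271 × 15/12) = 357.25 · e^0.033875 = 357.25 × 1.034455 = HK$369.5590
Market HK$355.20 < fair HK$369.5590: forward underpriced → reverse cash-and-carry (short spot, go long the forward).
At maturity, profit = |F_mkt − F*| = |355.20 − 369.5590| = HK$14.36 per share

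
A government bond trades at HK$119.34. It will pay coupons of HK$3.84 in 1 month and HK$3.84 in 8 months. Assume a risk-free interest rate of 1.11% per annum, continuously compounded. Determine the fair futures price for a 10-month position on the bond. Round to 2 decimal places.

PV(coupons) I = 3.84·e^(−0.0111·1/12) + 3.84·e^(−0.0111·8/12)
I = 3.8364 + 3.8117 = 7.6481
F = (S − I)·e^(rT) = (119.34 − 7.6481) · e^(0.0111·10/12)
= 111.6919 · e^0.009250 = 111.6919 × 1.009293 = HK$112.73

HK$112.73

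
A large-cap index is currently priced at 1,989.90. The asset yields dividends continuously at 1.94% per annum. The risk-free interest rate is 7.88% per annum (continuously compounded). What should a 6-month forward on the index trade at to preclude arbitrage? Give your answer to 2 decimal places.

2,049.89

F = S·e^((r − q)T) = 1989.90 · e^((0.0788 − 0.0194) × 6/12)
= 1989.90 · e^0.02970000 = 1989.90 × 1.03014544
F = 2,049.89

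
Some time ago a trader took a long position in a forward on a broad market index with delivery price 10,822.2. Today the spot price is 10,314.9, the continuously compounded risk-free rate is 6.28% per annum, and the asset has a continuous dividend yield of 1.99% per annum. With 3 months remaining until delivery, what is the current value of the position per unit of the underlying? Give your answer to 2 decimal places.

Current fair forward for the remaining 3 months: F = S·e^((r − q)·T), (r − q) = 0.0628 − 0.0199 = 0.0429
F = 10314.9 · e^(0.0429 × 3/12) = 10314.9 × 1.01078272 = 10426.1227
Value of long forward = (F − K)·e^(−rT) = (10426.1227 − 10822.2) · e^(−0.0628·3/12)
= -396.0773 × 0.98442260 = -389.91

-389.91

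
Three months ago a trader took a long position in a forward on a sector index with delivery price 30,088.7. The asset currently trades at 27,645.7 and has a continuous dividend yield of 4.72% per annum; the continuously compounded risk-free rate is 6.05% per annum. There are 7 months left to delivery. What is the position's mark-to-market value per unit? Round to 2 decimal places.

Current fair forward for the remaining 7 months: F = S·e^((r − q)·T), (r − q) = 0.0605 − 0.0472 = 0.0133
F = 27645.7 · e^(0.0133 × 7/12) = 27645.7 × 1.00778851 = 27861.0188
Value of long forward = (F − K)·e^(−rT) = (27861.0188 − 30088.7) · e^(−0.0605·7/12)
= -2227.6812 × 0.96532382 = -2150.43

-2150.43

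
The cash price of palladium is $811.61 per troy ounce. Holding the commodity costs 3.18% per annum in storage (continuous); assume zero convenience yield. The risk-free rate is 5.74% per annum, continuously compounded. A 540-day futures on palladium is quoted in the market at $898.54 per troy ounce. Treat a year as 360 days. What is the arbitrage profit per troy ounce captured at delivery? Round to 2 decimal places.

$29.26 per troy ounce

Fair futures: F* = S·e^(carry·T), with carry = (r + u) = 0.0574 + 0.0318 = 0.0892
F* = 811.61 · e^(0.0892 × 540/360) = 811.61 · e^0.133800 = 811.61 × 1.143164 = $927.8033
Market $898.54 < fair $927.8033: forward underpriced → reverse cash-and-carry (short spot, go long the forward).
At maturity, profit = |F_mkt − F*| = |898.54 − 927.8033| = $29.26 per troy ounce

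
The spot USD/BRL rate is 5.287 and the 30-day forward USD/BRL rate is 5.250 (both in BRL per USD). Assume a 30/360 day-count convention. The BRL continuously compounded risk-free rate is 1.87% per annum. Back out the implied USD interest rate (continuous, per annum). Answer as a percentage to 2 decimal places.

F = S·e^((r_BRL − r_USD)T) ⇒ r_USD = r_BRL − ln(F/S)/T
ln(5.250/5.287) = -0.007023; /(30/360) = -0.084276
r_USD = 0.0187 + 0.084276 = 0.102976
r_USD = 10.30%

10.30%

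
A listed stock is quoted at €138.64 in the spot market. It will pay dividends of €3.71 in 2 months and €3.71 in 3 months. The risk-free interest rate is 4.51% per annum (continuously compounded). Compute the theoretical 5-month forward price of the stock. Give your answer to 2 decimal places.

€133.78

PV(dividends) I = 3.71·e^(−0.0451·2/12) + 3.71·e^(−0.0451·3/12)
I = 3.6822 + 3.6684 = 7.3506
F = (S − I)·e^(rT) = (138.64 − 7.3506) · e^(0.0451·5/12)
= 131.2894 · e^0.018792 = 131.2894 × 1.018970 = €133.78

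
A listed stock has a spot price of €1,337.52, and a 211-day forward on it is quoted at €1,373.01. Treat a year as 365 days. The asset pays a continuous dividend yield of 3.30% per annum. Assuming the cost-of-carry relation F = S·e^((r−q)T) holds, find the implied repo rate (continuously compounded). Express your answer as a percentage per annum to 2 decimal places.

7.83%

From F = S·e^((r−q)T): (r − q) = ln(F/S)/T
ln(1373.01/1337.52) = ln(1.026534) = 0.026188
(r − q) = 0.026188 / (211/365) = 0.045302
r = ln(F/S)/T + q = 0.045302 + 0.0330 = 0.078302
r = 7.83%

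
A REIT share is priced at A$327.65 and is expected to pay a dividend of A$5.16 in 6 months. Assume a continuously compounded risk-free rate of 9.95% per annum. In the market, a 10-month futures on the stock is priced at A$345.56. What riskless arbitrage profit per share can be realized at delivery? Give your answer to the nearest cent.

PV(dividends) I = 5.16·e^(−0.0995·6/12) = 4.9096
Fair futures F* = (S − I)·e^(rT) = (327.65 − 4.9096)·e^0.082917 = 322.7404 × 1.086452 = 350.6420
Market A$345.56 < fair 350.6420: forward underpriced → reverse cash-and-carry (short the stock, invest proceeds at r, pay the dividends, go long the forward).
Profit at T = |F_mkt − F*| = |345.56 − 350.6420| = A$5.08 per share

A$5.08 per share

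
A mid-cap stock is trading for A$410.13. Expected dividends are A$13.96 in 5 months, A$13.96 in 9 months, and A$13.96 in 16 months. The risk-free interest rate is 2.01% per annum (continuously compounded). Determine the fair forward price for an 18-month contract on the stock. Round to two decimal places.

PV(dividends) I = 13.96·e^(−0.0201·5/12) + 13.96·e^(−0.0201·9/12) + 13.96·e^(−0.0201·16/12)
I = 13.8436 + 13.7511 + 13.5908 = 41.1855
F = (S − I)·e^(rT) = (410.13 − 41.1855) · e^(0.0201·18/12)
= 368.9445 · e^0.030150 = 368.9445 × 1.030609 = A$380.24

A$380.24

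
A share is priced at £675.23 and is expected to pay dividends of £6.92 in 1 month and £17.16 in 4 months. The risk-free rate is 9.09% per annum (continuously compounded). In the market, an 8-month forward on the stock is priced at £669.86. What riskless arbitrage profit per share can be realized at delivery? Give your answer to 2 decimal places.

£22.57 per share

PV(dividends) I = 6.92·e^(−0.0909·1/12) + 17.16·e^(−0.0909·4/12) = 23.5156
Fair forward F* = (S − I)·e^(rT) = (675.23 − 23.5156)·e^0.060600 = 651.7144 × 1.062474 = 692.4296
Market £669.86 < fair 692.4296: forward underpriced → reverse cash-and-carry (short the stock, invest proceeds at r, pay the dividends, go long the forward).
Profit at T = |F_mkt − F*| = |669.86 − 692.4296| = £22.57 per share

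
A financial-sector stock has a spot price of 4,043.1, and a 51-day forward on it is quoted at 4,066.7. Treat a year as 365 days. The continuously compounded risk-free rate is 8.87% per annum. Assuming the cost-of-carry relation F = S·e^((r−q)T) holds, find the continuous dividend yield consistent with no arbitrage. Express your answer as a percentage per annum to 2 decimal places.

From F = S·e^((r−q)T): (r − q) = ln(F/S)/T
ln(4066.7/4043.1) = ln(1.005837) = 0.005820
(r − q) = 0.005820 / (51/365) = 0.041653
q = r − ln(F/S)/T = 0.0887 − 0.041653 = 0.047047
q = 4.70%

4.70%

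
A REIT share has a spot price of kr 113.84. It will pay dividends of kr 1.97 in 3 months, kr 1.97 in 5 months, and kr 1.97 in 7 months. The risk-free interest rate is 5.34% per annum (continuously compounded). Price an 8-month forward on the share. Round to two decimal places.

PV(dividends) I = 1.97·e^(−0.0534·3/12) + 1.97·e^(−0.0534·5/12) + 1.97·e^(−0.0534·7/12)
I = 1.9439 + 1.9267 + 1.9096 = 5.7802
F = (S − I)·e^(rT) = (113.84 − 5.7802) · e^(0.0534·8/12)
= 108.0598 · e^0.035600 = 108.0598 × 1.036241 = kr 111.98

kr 111.98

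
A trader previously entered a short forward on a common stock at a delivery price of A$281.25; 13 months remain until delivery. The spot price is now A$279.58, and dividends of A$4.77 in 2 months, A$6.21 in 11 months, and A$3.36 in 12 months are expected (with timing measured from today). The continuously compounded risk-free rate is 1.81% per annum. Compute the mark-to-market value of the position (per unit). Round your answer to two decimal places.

PV(remaining dividends) I = 4.77·e^(−0.0181·2/12) + 6.21·e^(−0.0181·11/12) + 3.36·e^(−0.0181·12/12) = 14.1632
Current forward F = (S − I)·e^(rT) = (279.58 − 14.1632)·e^(0.0181·13/12) = 265.4168 × 1.019802 = 270.6726
Value (long) = (F − K)·e^(−rT) = (270.6726 − 281.25) × 0.980583 = -10.3720
Short position value = −(long value) = A$10.37

A$10.37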